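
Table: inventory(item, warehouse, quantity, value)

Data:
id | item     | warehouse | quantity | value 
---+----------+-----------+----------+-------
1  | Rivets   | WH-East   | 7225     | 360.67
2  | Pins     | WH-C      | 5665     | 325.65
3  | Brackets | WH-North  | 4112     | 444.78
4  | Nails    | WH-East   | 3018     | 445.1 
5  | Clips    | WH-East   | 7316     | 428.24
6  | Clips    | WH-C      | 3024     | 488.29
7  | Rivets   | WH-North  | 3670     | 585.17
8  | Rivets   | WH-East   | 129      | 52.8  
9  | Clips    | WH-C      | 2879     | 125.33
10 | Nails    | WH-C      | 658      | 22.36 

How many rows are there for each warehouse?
SELECT warehouse, COUNT(*) as count
FROM inventory
GROUP BY warehouse

Result:
  WH-C: 4
  WH-East: 4
  WH-North: 2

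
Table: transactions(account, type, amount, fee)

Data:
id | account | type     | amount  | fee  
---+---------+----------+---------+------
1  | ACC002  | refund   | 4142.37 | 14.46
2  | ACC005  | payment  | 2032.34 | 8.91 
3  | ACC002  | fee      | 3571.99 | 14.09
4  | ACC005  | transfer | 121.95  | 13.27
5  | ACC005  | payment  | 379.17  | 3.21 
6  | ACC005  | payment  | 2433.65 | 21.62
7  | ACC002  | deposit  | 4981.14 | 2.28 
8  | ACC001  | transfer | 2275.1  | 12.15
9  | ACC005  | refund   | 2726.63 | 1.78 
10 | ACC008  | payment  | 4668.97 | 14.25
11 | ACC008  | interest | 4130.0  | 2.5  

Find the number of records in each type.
SELECT type, COUNT(*) as count
FROM transactions
GROUP BY type

Result:
  deposit: 1
  fee: 1
  interest: 1
  payment: 4
  refund: 2
  transfer: 2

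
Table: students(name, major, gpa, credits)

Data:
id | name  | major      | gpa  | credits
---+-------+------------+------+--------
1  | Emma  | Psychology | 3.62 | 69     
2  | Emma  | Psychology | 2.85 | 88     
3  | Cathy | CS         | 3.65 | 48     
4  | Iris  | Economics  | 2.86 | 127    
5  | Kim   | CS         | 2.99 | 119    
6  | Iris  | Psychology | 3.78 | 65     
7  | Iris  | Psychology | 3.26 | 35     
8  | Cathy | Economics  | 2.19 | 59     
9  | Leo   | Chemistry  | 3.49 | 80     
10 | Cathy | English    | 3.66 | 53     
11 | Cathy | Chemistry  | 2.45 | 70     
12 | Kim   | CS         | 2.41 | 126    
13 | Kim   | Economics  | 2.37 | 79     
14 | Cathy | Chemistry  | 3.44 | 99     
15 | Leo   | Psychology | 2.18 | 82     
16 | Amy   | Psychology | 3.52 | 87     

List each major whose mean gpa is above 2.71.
SELECT major, AVG(gpa)
FROM students
GROUP BY major
HAVING AVG(gpa) > 2.71

Result:
  CS: avg=3.02
  Chemistry: avg=3.13
  English: avg=3.66
  Psychology: avg=3.20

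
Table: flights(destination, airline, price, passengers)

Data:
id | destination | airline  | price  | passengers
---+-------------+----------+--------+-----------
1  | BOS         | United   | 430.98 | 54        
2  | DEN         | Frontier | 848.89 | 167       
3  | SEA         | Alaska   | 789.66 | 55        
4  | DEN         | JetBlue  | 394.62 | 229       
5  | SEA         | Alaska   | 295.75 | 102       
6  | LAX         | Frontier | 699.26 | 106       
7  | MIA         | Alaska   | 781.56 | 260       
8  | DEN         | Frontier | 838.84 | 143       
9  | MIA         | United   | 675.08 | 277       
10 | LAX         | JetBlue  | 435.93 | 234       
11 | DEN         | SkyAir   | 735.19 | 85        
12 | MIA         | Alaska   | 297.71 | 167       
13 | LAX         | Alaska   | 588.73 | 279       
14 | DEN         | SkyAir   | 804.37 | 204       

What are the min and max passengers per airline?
SELECT airline, MIN(passengers), MAX(passengers)
FROM flights
GROUP BY airline

Result:
  Alaska: min=55, max=279
  Frontier: min=106, max=167
  JetBlue: min=229, max=234
  SkyAir: min=85, max=204
  United: min=54, max=277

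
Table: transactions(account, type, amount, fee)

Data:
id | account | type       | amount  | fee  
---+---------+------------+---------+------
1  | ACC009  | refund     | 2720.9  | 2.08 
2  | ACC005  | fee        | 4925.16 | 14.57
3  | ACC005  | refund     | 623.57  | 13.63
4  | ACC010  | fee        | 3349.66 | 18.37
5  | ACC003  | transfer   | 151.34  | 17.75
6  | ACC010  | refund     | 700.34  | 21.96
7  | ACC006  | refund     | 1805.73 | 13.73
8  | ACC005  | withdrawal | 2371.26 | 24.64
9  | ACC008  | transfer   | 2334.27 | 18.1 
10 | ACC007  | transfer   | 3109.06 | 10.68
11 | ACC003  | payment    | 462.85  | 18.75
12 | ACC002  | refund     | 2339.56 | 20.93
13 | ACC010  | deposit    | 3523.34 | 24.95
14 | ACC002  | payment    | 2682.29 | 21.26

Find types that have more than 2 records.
SELECT type, COUNT(*) as cnt
FROM transactions
GROUP BY type
HAVING COUNT(*) > 2

Result:
  refund: 5
  transfer: 3

Note: HAVING filters groups after aggregation, WHERE filters rows before.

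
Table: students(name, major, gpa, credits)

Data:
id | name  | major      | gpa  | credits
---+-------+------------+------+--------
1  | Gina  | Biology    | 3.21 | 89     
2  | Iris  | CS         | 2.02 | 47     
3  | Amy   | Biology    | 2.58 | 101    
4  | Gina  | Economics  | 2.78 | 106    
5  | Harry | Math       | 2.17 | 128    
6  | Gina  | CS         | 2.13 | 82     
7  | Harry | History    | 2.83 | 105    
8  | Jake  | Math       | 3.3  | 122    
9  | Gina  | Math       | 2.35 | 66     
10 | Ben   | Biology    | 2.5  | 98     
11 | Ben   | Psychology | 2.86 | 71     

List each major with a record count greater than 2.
SELECT major, COUNT(*) as cnt
FROM students
GROUP BY major
HAVING COUNT(*) > 2

Result:
  Biology: 3
  Math: 3

Note: HAVING filters groups after aggregation, WHERE filters rows before.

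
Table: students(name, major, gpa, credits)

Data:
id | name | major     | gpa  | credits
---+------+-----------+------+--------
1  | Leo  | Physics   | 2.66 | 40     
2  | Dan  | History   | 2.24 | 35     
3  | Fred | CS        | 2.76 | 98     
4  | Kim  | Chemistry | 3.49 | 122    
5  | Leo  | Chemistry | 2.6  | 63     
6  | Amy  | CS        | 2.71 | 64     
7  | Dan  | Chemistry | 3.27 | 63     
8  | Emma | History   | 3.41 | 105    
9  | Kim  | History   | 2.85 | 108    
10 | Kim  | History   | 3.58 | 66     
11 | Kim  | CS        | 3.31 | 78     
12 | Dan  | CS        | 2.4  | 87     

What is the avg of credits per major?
SELECT major, AVG(credits) as result
FROM students
GROUP BY major

Result:
  CS: 81.75
  Chemistry: 82.67
  History: 78.50
  Physics: 40.00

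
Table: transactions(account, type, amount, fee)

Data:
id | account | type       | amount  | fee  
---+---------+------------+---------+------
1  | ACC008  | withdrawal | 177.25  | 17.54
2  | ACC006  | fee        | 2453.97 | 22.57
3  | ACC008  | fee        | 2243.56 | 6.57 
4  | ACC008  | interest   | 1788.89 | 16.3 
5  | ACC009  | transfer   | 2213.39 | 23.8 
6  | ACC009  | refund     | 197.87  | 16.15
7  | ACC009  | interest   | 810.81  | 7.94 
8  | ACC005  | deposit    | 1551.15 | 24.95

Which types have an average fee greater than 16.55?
SELECT type, AVG(fee)
FROM transactions
GROUP BY type
HAVING AVG(fee) > 16.55

Result:
  deposit: avg=24.95
  transfer: avg=23.80
  withdrawal: avg=17.54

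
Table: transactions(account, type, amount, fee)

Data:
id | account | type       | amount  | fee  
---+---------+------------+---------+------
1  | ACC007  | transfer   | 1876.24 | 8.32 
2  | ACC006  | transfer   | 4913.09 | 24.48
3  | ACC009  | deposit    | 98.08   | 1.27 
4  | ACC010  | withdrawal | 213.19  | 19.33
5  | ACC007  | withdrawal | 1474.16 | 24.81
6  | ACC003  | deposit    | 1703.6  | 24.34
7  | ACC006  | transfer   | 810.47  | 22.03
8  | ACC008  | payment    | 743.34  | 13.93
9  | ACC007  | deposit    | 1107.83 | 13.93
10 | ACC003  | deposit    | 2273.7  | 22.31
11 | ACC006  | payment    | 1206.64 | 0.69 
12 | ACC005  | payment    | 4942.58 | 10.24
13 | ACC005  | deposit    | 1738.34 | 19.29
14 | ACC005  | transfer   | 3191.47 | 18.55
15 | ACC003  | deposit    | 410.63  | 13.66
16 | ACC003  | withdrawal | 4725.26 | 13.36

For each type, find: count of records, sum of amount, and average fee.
SELECT type,
       COUNT(*) as cnt,
       SUM(amount) as total_amount,
       AVG(fee) as avg_fee
FROM transactions
GROUP BY type

Result:
  deposit: 6 records, 7332.18 total amount, 15.80 avg fee
  payment: 3 records, 6892.56 total amount, 8.29 avg fee
  transfer: 4 records, 10791.27 total amount, 18.35 avg fee
  withdrawal: 3 records, 6412.61 total amount, 19.17 avg fee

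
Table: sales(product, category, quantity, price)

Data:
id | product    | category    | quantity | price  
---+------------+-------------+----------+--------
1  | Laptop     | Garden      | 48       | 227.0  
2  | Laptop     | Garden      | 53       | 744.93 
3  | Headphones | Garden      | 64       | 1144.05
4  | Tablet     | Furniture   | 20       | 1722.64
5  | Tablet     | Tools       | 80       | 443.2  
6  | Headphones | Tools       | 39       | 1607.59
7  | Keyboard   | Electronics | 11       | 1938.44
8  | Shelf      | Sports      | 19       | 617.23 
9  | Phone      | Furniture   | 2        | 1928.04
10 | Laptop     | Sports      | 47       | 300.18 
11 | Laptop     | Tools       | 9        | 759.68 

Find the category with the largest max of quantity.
SELECT category, MAX(quantity) as val
FROM sales
GROUP BY category
ORDER BY val DESC
LIMIT 1

Result: Tools with max(quantity) = 80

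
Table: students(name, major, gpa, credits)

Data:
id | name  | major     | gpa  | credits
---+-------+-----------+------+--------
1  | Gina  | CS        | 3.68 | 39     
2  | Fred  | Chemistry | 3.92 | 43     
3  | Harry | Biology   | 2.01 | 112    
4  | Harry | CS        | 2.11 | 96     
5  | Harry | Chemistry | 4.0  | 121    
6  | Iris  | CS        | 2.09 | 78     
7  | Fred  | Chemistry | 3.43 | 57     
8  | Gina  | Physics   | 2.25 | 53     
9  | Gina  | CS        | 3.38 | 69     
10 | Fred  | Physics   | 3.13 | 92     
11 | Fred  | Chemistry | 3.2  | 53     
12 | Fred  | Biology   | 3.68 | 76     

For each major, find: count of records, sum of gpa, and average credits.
SELECT major,
       COUNT(*) as cnt,
       SUM(gpa) as total_gpa,
       AVG(credits) as avg_credits
FROM students
GROUP BY major

Result:
  Biology: 2 records, 5.69 total gpa, 94.00 avg credits
  CS: 4 records, 11.26 total gpa, 70.50 avg credits
  Chemistry: 4 records, 14.55 total gpa, 68.50 avg credits
  Physics: 2 records, 5.38 total gpa, 72.50 avg credits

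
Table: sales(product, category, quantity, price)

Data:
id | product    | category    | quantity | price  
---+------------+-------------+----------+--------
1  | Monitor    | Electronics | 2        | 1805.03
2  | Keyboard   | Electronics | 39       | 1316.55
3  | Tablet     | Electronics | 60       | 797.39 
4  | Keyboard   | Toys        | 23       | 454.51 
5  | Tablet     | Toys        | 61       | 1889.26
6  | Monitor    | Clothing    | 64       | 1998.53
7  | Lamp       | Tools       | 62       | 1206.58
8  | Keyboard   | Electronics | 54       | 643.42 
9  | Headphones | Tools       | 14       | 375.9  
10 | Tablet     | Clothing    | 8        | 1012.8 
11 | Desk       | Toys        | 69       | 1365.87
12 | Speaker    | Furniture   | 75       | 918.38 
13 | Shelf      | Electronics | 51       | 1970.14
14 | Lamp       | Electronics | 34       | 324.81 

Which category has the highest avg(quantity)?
SELECT category, AVG(quantity) as val
FROM sales
GROUP BY category
ORDER BY val DESC
LIMIT 1

Result: Furniture with avg(quantity) = 75.00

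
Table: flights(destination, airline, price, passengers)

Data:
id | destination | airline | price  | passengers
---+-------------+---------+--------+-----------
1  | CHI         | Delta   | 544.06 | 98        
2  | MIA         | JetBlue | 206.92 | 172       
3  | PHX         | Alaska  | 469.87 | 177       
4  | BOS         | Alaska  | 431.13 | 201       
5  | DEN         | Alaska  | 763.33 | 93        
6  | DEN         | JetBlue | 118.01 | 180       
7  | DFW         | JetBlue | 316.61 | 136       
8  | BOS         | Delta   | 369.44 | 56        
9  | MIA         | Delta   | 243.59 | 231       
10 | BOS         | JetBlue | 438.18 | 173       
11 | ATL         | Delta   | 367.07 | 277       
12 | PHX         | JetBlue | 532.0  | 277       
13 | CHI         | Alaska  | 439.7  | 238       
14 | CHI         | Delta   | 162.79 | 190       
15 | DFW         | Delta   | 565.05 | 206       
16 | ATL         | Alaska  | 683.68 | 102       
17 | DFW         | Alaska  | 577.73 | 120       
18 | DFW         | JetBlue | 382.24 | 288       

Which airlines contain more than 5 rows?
SELECT airline, COUNT(*) as cnt
FROM flights
GROUP BY airline
HAVING COUNT(*) > 5

Result:
  Alaska: 6
  Delta: 6
  JetBlue: 6

Note: HAVING filters groups after aggregation, WHERE filters rows before.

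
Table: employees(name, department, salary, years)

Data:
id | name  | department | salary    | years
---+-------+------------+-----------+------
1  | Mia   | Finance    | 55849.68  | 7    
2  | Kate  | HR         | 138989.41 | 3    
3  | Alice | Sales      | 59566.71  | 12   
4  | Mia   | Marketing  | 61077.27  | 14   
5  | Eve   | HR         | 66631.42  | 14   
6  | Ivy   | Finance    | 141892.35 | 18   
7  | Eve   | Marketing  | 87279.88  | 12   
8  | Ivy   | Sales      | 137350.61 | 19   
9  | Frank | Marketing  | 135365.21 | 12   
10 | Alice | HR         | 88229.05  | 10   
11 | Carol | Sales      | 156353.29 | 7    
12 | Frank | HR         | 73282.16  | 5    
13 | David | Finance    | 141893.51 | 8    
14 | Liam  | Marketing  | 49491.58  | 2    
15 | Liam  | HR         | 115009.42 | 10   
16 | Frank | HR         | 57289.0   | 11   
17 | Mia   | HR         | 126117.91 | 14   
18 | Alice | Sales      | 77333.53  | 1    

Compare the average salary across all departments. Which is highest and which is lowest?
SELECT department, AVG(salary)
FROM employees
GROUP BY department
ORDER BY AVG(salary)

All groups:
  Marketing: 83303.49
  HR: 95078.34
  Sales: 107651.04
  Finance: 113211.85

Highest: Finance (113211.85)
Lowest: Marketing (83303.49)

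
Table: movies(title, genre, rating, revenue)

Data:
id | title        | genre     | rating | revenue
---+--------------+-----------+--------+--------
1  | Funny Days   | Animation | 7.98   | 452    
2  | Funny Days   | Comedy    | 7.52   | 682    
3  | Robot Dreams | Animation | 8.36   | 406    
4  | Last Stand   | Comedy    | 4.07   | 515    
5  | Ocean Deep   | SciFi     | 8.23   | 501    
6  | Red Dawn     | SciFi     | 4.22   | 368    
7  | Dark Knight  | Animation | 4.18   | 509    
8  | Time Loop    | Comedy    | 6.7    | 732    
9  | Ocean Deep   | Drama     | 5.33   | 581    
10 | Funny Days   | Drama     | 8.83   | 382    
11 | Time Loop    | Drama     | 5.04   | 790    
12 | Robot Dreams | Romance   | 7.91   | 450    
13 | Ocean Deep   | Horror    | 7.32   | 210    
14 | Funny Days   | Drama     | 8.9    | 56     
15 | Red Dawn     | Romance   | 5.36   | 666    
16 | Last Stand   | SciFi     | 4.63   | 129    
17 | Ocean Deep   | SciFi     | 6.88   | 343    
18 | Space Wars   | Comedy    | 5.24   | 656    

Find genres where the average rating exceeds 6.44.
SELECT genre, AVG(rating)
FROM movies
GROUP BY genre
HAVING AVG(rating) > 6.44

Result:
  Animation: avg=6.84
  Drama: avg=7.03
  Horror: avg=7.32
  Romance: avg=6.64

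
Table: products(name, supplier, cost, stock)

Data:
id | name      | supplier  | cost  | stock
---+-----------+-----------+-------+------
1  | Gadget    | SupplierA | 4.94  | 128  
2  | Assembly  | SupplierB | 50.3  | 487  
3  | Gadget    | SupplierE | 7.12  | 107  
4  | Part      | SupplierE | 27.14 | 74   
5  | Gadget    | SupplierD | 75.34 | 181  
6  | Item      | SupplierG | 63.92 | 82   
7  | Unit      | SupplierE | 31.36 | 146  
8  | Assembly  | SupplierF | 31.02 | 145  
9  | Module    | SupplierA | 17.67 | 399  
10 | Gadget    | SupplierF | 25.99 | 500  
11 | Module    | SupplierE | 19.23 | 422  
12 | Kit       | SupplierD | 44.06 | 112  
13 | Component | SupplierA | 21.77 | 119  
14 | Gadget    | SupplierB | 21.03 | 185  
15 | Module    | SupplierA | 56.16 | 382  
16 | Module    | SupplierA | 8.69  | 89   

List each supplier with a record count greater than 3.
SELECT supplier, COUNT(*) as cnt
FROM products
GROUP BY supplier
HAVING COUNT(*) > 3

Result:
  SupplierA: 5
  SupplierE: 4

Note: HAVING filters groups after aggregation, WHERE filters rows before.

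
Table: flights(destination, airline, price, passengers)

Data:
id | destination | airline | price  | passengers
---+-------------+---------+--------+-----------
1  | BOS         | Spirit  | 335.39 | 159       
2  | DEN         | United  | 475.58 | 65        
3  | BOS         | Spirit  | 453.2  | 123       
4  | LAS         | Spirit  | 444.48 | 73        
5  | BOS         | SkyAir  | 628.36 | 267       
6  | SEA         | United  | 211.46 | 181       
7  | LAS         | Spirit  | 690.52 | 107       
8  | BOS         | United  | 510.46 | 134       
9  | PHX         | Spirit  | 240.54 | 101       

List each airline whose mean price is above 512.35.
SELECT airline, AVG(price)
FROM flights
GROUP BY airline
HAVING AVG(price) > 512.35

Result:
  SkyAir: avg=628.36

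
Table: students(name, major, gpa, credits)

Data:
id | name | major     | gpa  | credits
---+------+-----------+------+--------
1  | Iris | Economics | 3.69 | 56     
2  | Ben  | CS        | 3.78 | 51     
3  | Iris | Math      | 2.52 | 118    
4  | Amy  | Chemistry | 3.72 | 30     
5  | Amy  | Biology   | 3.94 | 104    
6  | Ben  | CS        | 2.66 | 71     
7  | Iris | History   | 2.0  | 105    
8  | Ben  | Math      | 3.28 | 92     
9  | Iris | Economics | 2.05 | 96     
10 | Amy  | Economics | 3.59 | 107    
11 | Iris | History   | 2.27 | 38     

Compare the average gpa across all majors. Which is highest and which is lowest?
SELECT major, AVG(gpa)
FROM students
GROUP BY major
ORDER BY AVG(gpa)

All groups:
  History: 2.14
  Math: 2.90
  Economics: 3.11
  CS: 3.22
  Chemistry: 3.72
  Biology: 3.94

Highest: Biology (3.94)
Lowest: History (2.14)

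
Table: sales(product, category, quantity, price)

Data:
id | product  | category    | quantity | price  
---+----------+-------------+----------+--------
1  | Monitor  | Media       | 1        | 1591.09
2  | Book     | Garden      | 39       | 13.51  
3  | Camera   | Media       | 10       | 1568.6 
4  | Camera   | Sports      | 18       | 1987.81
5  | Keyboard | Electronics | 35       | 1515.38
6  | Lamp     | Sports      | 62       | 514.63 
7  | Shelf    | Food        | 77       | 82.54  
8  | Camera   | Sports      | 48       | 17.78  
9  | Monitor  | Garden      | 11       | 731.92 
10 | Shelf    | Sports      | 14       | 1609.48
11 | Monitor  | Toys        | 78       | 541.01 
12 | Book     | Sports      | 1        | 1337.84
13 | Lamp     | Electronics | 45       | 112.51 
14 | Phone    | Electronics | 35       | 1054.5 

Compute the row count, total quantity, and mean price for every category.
SELECT category,
       COUNT(*) as cnt,
       SUM(quantity) as total_quantity,
       AVG(price) as avg_price
FROM sales
GROUP BY category

Result:
  Electronics: 3 records, 115 total quantity, 894.13 avg price
  Food: 1 records, 77 total quantity, 82.54 avg price
  Garden: 2 records, 50 total quantity, 372.72 avg price
  Media: 2 records, 11 total quantity, 1579.85 avg price
  Sports: 5 records, 143 total quantity, 1093.51 avg price
  Toys: 1 records, 78 total quantity, 541.01 avg price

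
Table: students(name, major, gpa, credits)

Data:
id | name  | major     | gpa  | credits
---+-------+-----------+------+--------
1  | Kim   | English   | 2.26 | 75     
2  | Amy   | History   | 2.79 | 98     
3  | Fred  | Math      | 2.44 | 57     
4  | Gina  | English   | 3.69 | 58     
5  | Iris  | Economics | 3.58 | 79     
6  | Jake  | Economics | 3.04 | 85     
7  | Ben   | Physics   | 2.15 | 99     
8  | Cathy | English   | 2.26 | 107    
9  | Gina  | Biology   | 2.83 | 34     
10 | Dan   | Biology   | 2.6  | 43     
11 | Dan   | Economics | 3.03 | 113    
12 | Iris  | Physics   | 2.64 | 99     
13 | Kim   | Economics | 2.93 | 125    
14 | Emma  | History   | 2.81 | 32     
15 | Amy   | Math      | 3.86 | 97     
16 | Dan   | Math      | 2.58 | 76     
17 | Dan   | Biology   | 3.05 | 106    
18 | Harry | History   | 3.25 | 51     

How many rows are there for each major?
SELECT major, COUNT(*) as count
FROM students
GROUP BY major

Result:
  Biology: 3
  Economics: 4
  English: 3
  History: 3
  Math: 3
  Physics: 2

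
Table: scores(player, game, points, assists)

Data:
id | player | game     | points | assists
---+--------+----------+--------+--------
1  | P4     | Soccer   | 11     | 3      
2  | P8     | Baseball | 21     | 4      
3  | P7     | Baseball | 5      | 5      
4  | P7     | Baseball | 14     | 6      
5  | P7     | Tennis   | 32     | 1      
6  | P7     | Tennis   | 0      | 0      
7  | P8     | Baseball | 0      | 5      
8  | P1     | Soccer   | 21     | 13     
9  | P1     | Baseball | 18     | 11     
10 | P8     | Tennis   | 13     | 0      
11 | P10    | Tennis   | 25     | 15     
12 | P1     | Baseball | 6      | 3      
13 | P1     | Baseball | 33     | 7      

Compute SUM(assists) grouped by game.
SELECT game, SUM(assists) as result
FROM scores
GROUP BY game

Result:
  Baseball: 41
  Soccer: 16
  Tennis: 16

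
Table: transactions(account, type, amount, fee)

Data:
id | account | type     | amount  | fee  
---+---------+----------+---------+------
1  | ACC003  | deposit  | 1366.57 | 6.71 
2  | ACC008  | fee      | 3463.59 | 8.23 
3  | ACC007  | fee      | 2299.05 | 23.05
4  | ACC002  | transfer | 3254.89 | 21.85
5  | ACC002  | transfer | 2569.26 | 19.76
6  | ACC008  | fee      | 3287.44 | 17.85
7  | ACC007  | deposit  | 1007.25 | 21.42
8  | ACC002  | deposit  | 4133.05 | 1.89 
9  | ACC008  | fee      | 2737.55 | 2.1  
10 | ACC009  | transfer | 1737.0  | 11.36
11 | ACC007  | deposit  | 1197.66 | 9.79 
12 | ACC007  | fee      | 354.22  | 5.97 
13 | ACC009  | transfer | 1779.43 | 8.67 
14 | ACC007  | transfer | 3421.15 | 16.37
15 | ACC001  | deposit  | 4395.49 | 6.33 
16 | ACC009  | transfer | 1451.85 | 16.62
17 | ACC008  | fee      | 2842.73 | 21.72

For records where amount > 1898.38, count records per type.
SELECT type, COUNT(*)
FROM transactions
WHERE amount > 1898.38
GROUP BY type

Note: WHERE filters rows before grouping.

Result:
  deposit: 2
  fee: 5
  transfer: 3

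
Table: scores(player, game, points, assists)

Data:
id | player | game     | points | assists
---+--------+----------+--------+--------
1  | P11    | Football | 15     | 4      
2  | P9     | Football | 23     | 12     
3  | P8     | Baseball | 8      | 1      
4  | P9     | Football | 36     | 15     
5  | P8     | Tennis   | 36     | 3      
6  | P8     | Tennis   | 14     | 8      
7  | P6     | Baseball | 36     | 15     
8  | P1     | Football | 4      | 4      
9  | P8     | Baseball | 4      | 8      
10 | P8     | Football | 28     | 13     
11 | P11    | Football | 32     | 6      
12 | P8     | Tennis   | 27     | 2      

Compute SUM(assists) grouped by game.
SELECT game, SUM(assists) as result
FROM scores
GROUP BY game

Result:
  Baseball: 24
  Football: 54
  Tennis: 13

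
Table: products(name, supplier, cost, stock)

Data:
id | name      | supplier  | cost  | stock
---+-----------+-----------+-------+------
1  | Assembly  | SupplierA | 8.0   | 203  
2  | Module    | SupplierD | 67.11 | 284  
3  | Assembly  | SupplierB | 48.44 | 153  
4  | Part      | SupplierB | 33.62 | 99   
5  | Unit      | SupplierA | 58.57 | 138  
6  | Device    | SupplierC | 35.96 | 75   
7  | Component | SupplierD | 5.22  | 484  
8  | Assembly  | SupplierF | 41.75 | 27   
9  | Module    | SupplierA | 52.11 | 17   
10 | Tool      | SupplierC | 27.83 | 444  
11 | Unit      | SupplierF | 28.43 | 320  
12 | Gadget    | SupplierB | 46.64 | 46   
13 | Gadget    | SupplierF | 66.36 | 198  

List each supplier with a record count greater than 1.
SELECT supplier, COUNT(*) as cnt
FROM products
GROUP BY supplier
HAVING COUNT(*) > 1

Result:
  SupplierA: 3
  SupplierB: 3
  SupplierC: 2
  SupplierD: 2
  SupplierF: 3

Note: HAVING filters groups after aggregation, WHERE filters rows before.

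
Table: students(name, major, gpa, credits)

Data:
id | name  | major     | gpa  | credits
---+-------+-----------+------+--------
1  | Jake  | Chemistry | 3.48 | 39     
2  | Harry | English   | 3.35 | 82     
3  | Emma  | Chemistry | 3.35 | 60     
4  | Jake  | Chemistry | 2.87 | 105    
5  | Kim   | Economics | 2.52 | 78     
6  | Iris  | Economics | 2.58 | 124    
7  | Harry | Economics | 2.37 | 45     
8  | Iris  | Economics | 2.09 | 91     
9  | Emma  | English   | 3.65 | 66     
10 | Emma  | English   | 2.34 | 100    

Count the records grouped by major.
SELECT major, COUNT(*) as count
FROM students
GROUP BY major

Result:
  Chemistry: 3
  Economics: 4
  English: 3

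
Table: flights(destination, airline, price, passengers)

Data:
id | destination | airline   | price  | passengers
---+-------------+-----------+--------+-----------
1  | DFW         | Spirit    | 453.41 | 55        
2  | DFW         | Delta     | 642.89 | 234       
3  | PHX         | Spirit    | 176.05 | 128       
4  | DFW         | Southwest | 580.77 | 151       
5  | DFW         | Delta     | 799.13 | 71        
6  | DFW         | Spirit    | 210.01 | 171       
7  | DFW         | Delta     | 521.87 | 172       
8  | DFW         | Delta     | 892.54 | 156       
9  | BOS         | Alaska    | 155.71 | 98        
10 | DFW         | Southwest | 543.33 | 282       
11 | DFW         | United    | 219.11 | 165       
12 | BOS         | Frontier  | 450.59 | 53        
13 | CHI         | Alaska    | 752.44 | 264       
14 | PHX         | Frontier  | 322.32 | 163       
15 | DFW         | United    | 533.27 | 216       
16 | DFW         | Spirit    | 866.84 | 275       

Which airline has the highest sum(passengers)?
SELECT airline, SUM(passengers) as val
FROM flights
GROUP BY airline
ORDER BY val DESC
LIMIT 1

Result: Delta with sum(passengers) = 633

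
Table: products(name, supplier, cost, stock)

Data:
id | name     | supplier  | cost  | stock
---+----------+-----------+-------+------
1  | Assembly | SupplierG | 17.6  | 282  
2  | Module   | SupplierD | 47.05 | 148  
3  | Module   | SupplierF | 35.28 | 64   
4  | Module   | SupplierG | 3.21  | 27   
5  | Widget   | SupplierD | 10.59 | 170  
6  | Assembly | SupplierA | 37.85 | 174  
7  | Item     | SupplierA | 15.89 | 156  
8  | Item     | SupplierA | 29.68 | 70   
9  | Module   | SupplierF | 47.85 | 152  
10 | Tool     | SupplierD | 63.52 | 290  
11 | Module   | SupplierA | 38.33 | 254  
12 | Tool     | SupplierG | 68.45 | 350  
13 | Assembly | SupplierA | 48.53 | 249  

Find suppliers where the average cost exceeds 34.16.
SELECT supplier, AVG(cost)
FROM products
GROUP BY supplier
HAVING AVG(cost) > 34.16

Result:
  SupplierD: avg=40.39
  SupplierF: avg=41.57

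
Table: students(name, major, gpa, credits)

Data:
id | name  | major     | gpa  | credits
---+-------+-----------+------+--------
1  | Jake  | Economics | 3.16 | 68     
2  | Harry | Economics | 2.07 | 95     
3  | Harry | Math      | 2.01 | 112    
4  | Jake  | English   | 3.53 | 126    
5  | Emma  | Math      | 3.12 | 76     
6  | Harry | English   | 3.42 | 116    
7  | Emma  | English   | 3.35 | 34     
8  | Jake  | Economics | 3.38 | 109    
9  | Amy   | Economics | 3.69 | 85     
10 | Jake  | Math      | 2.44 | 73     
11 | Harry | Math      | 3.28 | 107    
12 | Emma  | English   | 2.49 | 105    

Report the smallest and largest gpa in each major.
SELECT major, MIN(gpa), MAX(gpa)
FROM students
GROUP BY major

Result:
  Economics: min=2.07, max=3.69
  English: min=2.49, max=3.53
  Math: min=2.01, max=3.28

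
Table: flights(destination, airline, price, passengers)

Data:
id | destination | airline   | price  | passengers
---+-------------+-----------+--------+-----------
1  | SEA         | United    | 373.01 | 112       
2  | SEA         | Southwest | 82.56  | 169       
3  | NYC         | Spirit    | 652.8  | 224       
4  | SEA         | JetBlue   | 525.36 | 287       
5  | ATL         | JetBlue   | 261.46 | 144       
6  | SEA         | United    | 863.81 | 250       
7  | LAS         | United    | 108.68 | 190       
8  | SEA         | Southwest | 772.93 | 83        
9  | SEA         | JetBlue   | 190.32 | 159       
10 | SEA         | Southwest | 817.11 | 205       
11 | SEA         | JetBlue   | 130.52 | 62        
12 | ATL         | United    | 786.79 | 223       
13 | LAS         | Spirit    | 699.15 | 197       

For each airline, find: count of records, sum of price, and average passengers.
SELECT airline,
       COUNT(*) as cnt,
       SUM(price) as total_price,
       AVG(passengers) as avg_passengers
FROM flights
GROUP BY airline

Result:
  JetBlue: 4 records, 1107.66 total price, 163.00 avg passengers
  Southwest: 3 records, 1672.60 total price, 152.33 avg passengers
  Spirit: 2 records, 1351.95 total price, 210.50 avg passengers
  United: 4 records, 2132.29 total price, 193.75 avg passengers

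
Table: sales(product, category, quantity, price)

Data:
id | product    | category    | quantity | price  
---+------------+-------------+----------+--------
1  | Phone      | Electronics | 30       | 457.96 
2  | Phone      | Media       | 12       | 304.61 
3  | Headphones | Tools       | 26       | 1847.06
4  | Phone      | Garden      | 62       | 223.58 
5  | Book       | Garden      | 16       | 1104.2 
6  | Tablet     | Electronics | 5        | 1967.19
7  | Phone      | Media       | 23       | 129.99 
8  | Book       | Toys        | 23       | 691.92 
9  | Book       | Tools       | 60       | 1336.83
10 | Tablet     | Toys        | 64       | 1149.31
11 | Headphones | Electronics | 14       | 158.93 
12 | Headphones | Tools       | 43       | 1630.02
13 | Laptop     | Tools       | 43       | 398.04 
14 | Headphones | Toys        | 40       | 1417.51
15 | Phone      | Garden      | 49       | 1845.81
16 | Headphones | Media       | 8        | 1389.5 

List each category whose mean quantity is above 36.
SELECT category, AVG(quantity)
FROM sales
GROUP BY category
HAVING AVG(quantity) > 36

Result:
  Garden: avg=42.33
  Tools: avg=43.00
  Toys: avg=42.33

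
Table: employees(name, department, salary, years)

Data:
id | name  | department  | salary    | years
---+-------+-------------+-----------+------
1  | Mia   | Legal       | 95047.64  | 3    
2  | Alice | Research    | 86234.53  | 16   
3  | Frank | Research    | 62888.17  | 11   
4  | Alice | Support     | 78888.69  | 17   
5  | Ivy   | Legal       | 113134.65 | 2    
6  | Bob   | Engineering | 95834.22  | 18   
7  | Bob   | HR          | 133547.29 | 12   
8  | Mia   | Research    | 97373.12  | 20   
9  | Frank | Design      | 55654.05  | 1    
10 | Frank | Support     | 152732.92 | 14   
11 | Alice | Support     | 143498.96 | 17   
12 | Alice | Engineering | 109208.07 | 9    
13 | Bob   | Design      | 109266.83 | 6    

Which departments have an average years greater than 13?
SELECT department, AVG(years)
FROM employees
GROUP BY department
HAVING AVG(years) > 13

Result:
  Engineering: avg=13.50
  Research: avg=15.67
  Support: avg=16.00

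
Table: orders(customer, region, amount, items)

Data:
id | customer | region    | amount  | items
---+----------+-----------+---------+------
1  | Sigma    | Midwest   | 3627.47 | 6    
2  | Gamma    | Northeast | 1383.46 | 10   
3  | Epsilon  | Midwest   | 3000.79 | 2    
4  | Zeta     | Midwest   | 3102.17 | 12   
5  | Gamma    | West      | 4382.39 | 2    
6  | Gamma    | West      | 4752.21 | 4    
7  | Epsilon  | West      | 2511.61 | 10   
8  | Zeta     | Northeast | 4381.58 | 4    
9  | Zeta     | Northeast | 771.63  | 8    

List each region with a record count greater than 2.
SELECT region, COUNT(*) as cnt
FROM orders
GROUP BY region
HAVING COUNT(*) > 2

Result:
  Midwest: 3
  Northeast: 3
  West: 3

Note: HAVING filters groups after aggregation, WHERE filters rows before.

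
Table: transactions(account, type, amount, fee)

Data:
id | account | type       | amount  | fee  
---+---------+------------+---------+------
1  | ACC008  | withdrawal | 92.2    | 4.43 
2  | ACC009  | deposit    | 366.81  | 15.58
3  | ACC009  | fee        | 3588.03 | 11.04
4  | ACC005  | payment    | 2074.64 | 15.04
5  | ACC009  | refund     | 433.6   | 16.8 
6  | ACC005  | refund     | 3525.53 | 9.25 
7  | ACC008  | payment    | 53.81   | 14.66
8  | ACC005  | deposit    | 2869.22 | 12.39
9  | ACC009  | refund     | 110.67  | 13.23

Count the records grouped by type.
SELECT type, COUNT(*) as count
FROM transactions
GROUP BY type

Result:
  deposit: 2
  fee: 1
  payment: 2
  refund: 3
  withdrawal: 1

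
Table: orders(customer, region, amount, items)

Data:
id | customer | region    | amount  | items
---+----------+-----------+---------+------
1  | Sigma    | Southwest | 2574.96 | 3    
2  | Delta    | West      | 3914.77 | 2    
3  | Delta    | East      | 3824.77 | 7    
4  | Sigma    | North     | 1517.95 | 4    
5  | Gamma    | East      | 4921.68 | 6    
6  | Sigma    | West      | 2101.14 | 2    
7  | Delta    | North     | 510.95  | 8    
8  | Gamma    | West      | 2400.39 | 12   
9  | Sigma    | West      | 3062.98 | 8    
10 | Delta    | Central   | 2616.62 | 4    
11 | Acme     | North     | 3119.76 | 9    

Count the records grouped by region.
SELECT region, COUNT(*) as count
FROM orders
GROUP BY region

Result:
  Central: 1
  East: 2
  North: 3
  Southwest: 1
  West: 4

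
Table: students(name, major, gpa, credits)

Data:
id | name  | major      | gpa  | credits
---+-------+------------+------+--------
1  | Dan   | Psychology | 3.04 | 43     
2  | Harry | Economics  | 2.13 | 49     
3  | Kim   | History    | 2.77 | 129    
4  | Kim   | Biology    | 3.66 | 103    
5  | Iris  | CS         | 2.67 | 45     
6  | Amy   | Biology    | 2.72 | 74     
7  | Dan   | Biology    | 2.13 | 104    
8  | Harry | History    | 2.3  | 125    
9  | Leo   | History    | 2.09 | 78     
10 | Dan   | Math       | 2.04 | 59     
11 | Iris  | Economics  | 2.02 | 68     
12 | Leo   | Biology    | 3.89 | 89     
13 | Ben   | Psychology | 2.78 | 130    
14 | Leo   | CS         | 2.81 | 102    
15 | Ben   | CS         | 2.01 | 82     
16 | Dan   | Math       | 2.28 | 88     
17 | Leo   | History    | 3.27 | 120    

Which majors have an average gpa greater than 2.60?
SELECT major, AVG(gpa)
FROM students
GROUP BY major
HAVING AVG(gpa) > 2.60

Result:
  Biology: avg=3.10
  History: avg=2.61
  Psychology: avg=2.91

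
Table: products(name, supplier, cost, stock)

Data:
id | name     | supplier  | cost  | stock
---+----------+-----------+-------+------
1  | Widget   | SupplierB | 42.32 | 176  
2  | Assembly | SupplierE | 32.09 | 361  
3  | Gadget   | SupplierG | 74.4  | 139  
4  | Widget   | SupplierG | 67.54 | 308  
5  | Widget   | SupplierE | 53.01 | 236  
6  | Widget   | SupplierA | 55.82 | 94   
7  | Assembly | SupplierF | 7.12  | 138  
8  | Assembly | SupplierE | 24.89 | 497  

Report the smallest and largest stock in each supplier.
SELECT supplier, MIN(stock), MAX(stock)
FROM products
GROUP BY supplier

Result:
  SupplierA: min=94, max=94
  SupplierB: min=176, max=176
  SupplierE: min=236, max=497
  SupplierF: min=138, max=138
  SupplierG: min=139, max=308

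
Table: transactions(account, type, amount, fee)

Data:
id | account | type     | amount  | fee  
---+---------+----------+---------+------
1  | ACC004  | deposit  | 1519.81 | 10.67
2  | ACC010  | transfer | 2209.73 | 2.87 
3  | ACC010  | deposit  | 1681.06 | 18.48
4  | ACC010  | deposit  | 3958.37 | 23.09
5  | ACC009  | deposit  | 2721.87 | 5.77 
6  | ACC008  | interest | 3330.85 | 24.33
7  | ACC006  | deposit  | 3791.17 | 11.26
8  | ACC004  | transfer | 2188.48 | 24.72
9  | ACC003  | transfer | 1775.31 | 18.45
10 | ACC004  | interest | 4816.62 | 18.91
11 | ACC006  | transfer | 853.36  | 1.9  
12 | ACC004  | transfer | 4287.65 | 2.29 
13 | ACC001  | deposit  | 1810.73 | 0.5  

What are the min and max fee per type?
SELECT type, MIN(fee), MAX(fee)
FROM transactions
GROUP BY type

Result:
  deposit: min=0.50, max=23.09
  interest: min=18.91, max=24.33
  transfer: min=1.90, max=24.72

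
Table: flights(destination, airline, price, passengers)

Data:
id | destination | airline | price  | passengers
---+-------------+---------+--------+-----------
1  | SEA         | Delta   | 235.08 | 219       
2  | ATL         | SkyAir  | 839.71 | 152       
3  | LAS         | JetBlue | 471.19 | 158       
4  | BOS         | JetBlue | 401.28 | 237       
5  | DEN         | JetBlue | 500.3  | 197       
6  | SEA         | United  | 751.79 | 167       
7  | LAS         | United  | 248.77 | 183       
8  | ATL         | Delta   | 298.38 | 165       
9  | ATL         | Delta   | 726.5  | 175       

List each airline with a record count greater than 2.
SELECT airline, COUNT(*) as cnt
FROM flights
GROUP BY airline
HAVING COUNT(*) > 2

Result:
  Delta: 3
  JetBlue: 3

Note: HAVING filters groups after aggregation, WHERE filters rows before.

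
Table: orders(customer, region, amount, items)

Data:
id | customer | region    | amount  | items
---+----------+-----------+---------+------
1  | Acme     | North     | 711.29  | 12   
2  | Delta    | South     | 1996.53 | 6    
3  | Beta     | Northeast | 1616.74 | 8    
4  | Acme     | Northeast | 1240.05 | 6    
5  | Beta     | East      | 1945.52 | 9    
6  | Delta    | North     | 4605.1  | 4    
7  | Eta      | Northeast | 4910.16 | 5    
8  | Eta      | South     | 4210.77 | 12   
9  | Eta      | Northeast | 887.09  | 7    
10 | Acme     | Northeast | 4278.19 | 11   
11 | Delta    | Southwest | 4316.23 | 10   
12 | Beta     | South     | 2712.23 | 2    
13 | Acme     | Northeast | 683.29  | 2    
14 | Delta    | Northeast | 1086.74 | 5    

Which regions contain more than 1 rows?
SELECT region, COUNT(*) as cnt
FROM orders
GROUP BY region
HAVING COUNT(*) > 1

Result:
  North: 2
  Northeast: 7
  South: 3

Note: HAVING filters groups after aggregation, WHERE filters rows before.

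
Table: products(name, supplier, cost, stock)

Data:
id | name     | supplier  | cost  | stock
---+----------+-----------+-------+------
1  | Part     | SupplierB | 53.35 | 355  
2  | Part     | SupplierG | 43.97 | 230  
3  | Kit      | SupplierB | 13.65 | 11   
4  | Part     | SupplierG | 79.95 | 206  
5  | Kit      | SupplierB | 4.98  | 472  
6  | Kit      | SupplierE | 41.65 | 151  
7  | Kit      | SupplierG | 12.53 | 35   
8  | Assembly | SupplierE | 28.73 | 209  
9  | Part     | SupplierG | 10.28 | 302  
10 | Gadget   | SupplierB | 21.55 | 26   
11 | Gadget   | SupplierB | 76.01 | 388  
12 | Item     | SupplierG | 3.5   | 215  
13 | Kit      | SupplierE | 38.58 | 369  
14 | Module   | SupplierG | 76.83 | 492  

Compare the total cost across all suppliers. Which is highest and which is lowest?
SELECT supplier, SUM(cost)
FROM products
GROUP BY supplier
ORDER BY SUM(cost)

All groups:
  SupplierE: 108.96
  SupplierB: 169.54
  SupplierG: 227.06

Highest: SupplierG (227.06)
Lowest: SupplierE (108.96)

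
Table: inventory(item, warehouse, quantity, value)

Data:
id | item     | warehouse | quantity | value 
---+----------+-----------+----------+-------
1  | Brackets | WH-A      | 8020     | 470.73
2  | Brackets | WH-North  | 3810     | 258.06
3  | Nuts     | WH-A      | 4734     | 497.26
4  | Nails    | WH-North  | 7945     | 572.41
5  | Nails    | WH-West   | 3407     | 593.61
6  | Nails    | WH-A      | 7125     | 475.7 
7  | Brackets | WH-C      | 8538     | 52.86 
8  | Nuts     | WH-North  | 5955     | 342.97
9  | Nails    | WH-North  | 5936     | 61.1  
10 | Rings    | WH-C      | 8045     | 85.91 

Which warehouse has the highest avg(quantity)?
SELECT warehouse, AVG(quantity) as val
FROM inventory
GROUP BY warehouse
ORDER BY val DESC
LIMIT 1

Result: WH-C with avg(quantity) = 8291.50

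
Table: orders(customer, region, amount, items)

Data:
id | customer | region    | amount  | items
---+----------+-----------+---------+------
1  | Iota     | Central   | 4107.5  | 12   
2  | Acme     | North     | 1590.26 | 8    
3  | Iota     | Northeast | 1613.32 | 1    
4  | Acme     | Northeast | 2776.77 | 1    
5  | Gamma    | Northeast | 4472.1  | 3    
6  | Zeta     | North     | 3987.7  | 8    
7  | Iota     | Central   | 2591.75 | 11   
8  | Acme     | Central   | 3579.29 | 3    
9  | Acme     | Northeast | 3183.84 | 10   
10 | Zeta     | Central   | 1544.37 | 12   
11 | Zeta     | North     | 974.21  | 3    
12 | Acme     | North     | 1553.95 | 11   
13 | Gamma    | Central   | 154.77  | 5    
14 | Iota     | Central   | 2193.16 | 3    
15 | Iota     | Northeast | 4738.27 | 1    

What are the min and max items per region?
SELECT region, MIN(items), MAX(items)
FROM orders
GROUP BY region

Result:
  Central: min=3, max=12
  North: min=3, max=11
  Northeast: min=1, max=10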